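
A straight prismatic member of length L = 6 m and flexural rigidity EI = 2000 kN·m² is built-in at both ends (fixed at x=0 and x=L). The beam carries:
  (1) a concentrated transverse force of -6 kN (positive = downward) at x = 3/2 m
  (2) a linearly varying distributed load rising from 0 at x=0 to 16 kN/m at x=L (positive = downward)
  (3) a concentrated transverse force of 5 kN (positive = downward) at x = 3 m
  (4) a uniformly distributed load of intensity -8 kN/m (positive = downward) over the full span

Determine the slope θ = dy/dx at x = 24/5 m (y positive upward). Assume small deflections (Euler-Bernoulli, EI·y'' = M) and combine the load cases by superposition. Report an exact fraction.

Load 1 — point force P=-6 kN at a=3/2 m (b=L-a=9/2):
  θ_1 = Pa²(L-x)(2bL-(3b+a)(L-x))/(2L³EI)  [x>a] = (-6)·(3/2)²·(6-(24/5))·(2·(9/2)·6-(3·(9/2)+(3/2))·(6-(24/5)))/(2·6³·2000) = -27/40000 rad
Load 2 — triangular load w₀=16 kN/m (0→w₀ over full span):
  θ_2 = -w₀(2x(L-x)(L-2x)(x+2L)+x²(L-x)²)/(120LEI) = -16·(2·(24/5)·(6-(24/5))·(6-2·(24/5))·((24/5)+2·6)+(24/5)²·(6-(24/5))²)/(120·6·2000) = 576/78125 rad
Load 3 — point force P=5 kN at a=3 m (b=L-a=3):
  θ_3 = Pa²(L-x)(2bL-(3b+a)(L-x))/(2L³EI)  [x>a] = 5·3²·(6-(24/5))·(2·3·6-(3·3+3)·(6-(24/5)))/(2·6³·2000) = 27/20000 rad
Load 4 — uniform load w=-8 kN/m over full span:
  θ_4 = -wx(L-x)(L-2x)/(12EI) = -(-8)·(24/5)·(6-(24/5))·(6-2·(24/5))/(12·2000) = -108/15625 rad
Superposition: θ = Σ θ_i = 5679/5000000 rad ≈ 0.001136 rad

θ(24/5) = 5679/5000000 rad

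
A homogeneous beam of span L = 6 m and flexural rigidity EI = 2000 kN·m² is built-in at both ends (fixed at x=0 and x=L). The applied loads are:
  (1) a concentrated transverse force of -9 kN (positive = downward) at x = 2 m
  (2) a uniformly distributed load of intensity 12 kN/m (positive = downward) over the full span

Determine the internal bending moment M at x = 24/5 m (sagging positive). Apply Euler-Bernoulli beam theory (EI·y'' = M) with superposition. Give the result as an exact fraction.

M(24/5) = -6/25 kN·m

Load 1 — point force P=-9 kN at a=2 m (b=L-a=4):
  M_1 = Pa²(a+3b)(L-x)/L³ - Pa²b/L²  [x>a] = (-9)·2²·(2+3·4)·(6-(24/5))/6³ - (-9)·2²·4/6² = 6/5 kN·m
Load 2 — uniform load w=12 kN/m over full span:
  M_2 = wLx/2 - wL²/12 - wx²/2 = 12·6·(24/5)/2 - 12·6²/12 - 12·(24/5)²/2 = -36/25 kN·m
Superposition: M = Σ M_i = -6/25 kN·m ≈ -0.240000 kN·m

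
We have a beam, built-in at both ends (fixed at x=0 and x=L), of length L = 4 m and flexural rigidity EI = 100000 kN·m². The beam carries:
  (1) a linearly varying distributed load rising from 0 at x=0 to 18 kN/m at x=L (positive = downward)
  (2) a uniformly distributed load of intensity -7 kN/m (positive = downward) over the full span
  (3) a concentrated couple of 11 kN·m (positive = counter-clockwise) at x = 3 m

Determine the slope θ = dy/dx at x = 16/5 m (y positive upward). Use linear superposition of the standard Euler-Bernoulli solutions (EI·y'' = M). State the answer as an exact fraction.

Load 1 — triangular load w₀=18 kN/m (0→w₀ over full span):
  θ_1 = -w₀(2x(L-x)(L-2x)(x+2L)+x²(L-x)²)/(120LEI) = -18·(2·(16/5)·(4-(16/5))·(4-2·(16/5))·((16/5)+2·4)+(16/5)²·(4-(16/5))²)/(120·4·100000) = 96/1953125 rad
Load 2 — uniform load w=-7 kN/m over full span:
  θ_2 = -wx(L-x)(L-2x)/(12EI) = -(-7)·(16/5)·(4-(16/5))·(4-2·(16/5))/(12·100000) = -14/390625 rad
Load 3 — applied couple M₀=11 kN·m at a=3 m (b=L-a=1):
  θ_3 = (R_Ax²/2 - M_Ax - M₀(x-a))/EI  [x>a] with R_A=99/32, M_A=55/16 = ((99/32)·(16/5)²/2 - (55/16)·(16/5) - 11·((16/5)-3))/100000 = 33/1250000 rad
Superposition: θ = Σ θ_i = 1241/31250000 rad ≈ 0.000040 rad

θ(16/5) = 1241/31250000 rad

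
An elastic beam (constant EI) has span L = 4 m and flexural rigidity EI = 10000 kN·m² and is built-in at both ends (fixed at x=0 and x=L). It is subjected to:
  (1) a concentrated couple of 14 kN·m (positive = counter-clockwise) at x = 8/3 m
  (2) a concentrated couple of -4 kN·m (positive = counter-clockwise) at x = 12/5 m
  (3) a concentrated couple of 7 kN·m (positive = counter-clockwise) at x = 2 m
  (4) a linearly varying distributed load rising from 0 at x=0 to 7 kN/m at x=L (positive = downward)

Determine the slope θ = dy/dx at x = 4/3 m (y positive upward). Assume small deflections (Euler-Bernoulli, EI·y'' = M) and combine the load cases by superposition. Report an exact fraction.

Load 1 — applied couple M₀=14 kN·m at a=8/3 m (b=L-a=4/3):
  θ_1 = (R_Ax²/2 - M_Ax)/EI  [x≤a] with R_A=14/3, M_A=14/3 = ((14/3)·(4/3)²/2 - (14/3)·(4/3))/10000 = -7/33750 rad
Load 2 — applied couple M₀=-4 kN·m at a=12/5 m (b=L-a=8/5):
  θ_2 = (R_Ax²/2 - M_Ax)/EI  [x≤a] with R_A=-36/25, M_A=-32/25 = ((-36/25)·(4/3)²/2 - (-32/25)·(4/3))/10000 = 2/46875 rad
Load 3 — applied couple M₀=7 kN·m at a=2 m (b=L-a=2):
  θ_3 = (R_Ax²/2 - M_Ax)/EI  [x≤a] with R_A=21/8, M_A=7/4 = ((21/8)·(4/3)²/2 - (7/4)·(4/3))/10000 = 0 rad
Load 4 — triangular load w₀=7 kN/m (0→w₀ over full span):
  θ_4 = -w₀(2x(L-x)(L-2x)(x+2L)+x²(L-x)²)/(120LEI) = -7·(2·(4/3)·(4-(4/3))·(4-2·(4/3))·((4/3)+2·4)+(4/3)²·(4-(4/3))²)/(120·4·10000) = -112/759375 rad
Superposition: θ = Σ θ_i = -2371/7593750 rad ≈ -0.000312 rad

θ(4/3) = -2371/7593750 rad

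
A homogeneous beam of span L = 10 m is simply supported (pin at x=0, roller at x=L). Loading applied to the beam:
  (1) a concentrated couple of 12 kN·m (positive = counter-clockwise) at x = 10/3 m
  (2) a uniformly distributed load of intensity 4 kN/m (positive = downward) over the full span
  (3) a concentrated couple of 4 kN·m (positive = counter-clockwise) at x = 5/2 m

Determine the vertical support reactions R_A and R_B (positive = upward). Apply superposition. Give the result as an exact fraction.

R_A = 108/5 kN, R_B = 92/5 kN

Load 1 — applied couple M₀=12 kN·m at a=10/3 m (b=L-a=20/3):
  R_A = M₀/L = 12/10 = 6/5 kN
  R_B = -M₀/L = -12/10 = -6/5 kN
Load 2 — uniform load w=4 kN/m over full span:
  R_A = wL/2 = 4·10/2 = 20 kN
  R_B = wL/2 = 4·10/2 = 20 kN
Load 3 — applied couple M₀=4 kN·m at a=5/2 m (b=L-a=15/2):
  R_A = M₀/L = 4/10 = 2/5 kN
  R_B = -M₀/L = -4/10 = -2/5 kN
Superposition: R_A = 108/5 kN, R_B = 92/5 kN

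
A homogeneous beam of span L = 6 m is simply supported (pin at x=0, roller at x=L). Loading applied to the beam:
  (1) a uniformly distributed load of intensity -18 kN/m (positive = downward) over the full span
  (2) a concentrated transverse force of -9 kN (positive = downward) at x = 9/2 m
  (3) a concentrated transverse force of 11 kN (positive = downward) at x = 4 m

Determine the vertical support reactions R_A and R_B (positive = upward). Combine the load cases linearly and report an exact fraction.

R_A = -631/12 kN, R_B = -641/12 kN

Load 1 — uniform load w=-18 kN/m over full span:
  R_A = wL/2 = (-18)·6/2 = -54 kN
  R_B = wL/2 = (-18)·6/2 = -54 kN
Load 2 — point force P=-9 kN at a=9/2 m (b=L-a=3/2):
  R_A = Pb/L = (-9)·(3/2)/6 = -9/4 kN
  R_B = Pa/L = (-9)·(9/2)/6 = -27/4 kN
Load 3 — point force P=11 kN at a=4 m (b=L-a=2):
  R_A = Pb/L = 11·2/6 = 11/3 kN
  R_B = Pa/L = 11·4/6 = 22/3 kN
Superposition: R_A = -631/12 kN, R_B = -641/12 kN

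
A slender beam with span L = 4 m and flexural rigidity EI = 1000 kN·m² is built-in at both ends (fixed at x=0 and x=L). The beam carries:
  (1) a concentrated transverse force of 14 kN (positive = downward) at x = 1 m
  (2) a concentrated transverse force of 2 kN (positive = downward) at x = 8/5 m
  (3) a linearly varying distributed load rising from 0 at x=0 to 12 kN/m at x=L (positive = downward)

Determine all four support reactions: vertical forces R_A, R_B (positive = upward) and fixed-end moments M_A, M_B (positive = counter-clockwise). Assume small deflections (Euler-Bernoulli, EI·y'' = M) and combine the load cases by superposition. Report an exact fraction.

R_A = 40617/2000 kN, M_A = 15427/1000 kN·m, R_B = 39383/2000 kN, M_B = -12993/1000 kN·m

Load 1 — point force P=14 kN at a=1 m (b=L-a=3):
  R_A = Pb²(3a+b)/L³ = 14·3²·(3·1+3)/4³ = 189/16 kN
  M_A = Pab²/L² = 14·1·3²/4² = 63/8 kN·m
  R_B = Pa²(a+3b)/L³ = 14·1²·(1+3·3)/4³ = 35/16 kN
  M_B = -Pa²b/L² = -14·1²·3/4² = -21/8 kN·m
Load 2 — point force P=2 kN at a=8/5 m (b=L-a=12/5):
  R_A = Pb²(3a+b)/L³ = 2·(12/5)²·(3·(8/5)+(12/5))/4³ = 162/125 kN
  M_A = Pab²/L² = 2·(8/5)·(12/5)²/4² = 144/125 kN·m
  R_B = Pa²(a+3b)/L³ = 2·(8/5)²·((8/5)+3·(12/5))/4³ = 88/125 kN
  M_B = -Pa²b/L² = -2·(8/5)²·(12/5)/4² = -96/125 kN·m
Load 3 — triangular load w₀=12 kN/m (0→w₀ over full span):
  R_A = 3w₀L/20 = 3·12·4/20 = 36/5 kN
  M_A = w₀L²/30 = 12·4²/30 = 32/5 kN·m
  R_B = 7w₀L/20 = 7·12·4/20 = 84/5 kN
  M_B = -w₀L²/20 = -12·4²/20 = -48/5 kN·m
Superposition: R_A = 40617/2000 kN, M_A = 15427/1000 kN·m, R_B = 39383/2000 kN, M_B = -12993/1000 kN·m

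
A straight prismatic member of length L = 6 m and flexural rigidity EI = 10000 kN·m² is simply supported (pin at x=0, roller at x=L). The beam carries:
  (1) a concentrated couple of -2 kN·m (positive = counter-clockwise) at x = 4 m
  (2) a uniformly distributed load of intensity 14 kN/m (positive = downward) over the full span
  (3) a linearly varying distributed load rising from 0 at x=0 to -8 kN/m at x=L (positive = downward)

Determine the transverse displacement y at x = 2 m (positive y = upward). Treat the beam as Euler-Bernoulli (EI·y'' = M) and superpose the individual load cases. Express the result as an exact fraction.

y(2) = -329/22500 m

Load 1 — applied couple M₀=-2 kN·m at a=4 m (b=L-a=2):
  y_1 = (M₀x³/(6L)+C₁x)/EI  [x≤a] with C₁=M₀(3b²-L²)/(6L)=4/3 = ((-2)·2³/(6·6)+(4/3)·2)/10000 = 1/4500 m
Load 2 — uniform load w=14 kN/m over full span:
  y_2 = -wx(L³-2Lx²+x³)/(24EI) = -14·2·(6³-2·6·2²+2³)/(24·10000) = -77/3750 m
Load 3 — triangular load w₀=-8 kN/m (0→w₀ over full span):
  y_3 = -w₀x(7L⁴-10L²x²+3x⁴)/(360LEI) = -(-8)·2·(7·6⁴-10·6²·2²+3·2⁴)/(360·6·10000) = 32/5625 m
Superposition: y = Σ y_i = -329/22500 m ≈ -0.014622 m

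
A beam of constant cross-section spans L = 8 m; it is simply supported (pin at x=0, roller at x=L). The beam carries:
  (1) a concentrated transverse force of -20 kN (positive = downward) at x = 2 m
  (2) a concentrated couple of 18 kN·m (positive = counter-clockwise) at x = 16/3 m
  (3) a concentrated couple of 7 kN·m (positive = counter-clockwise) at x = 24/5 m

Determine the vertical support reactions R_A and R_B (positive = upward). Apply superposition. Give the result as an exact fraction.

Load 1 — point force P=-20 kN at a=2 m (b=L-a=6):
  R_A = Pb/L = (-20)·6/8 = -15 kN
  R_B = Pa/L = (-20)·2/8 = -5 kN
Load 2 — applied couple M₀=18 kN·m at a=16/3 m (b=L-a=8/3):
  R_A = M₀/L = 18/8 = 9/4 kN
  R_B = -M₀/L = -18/8 = -9/4 kN
Load 3 — applied couple M₀=7 kN·m at a=24/5 m (b=L-a=16/5):
  R_A = M₀/L = 7/8 kN
  R_B = -M₀/L = -7/8 kN
Superposition: R_A = -95/8 kN, R_B = -65/8 kN

R_A = -95/8 kN, R_B = -65/8 kN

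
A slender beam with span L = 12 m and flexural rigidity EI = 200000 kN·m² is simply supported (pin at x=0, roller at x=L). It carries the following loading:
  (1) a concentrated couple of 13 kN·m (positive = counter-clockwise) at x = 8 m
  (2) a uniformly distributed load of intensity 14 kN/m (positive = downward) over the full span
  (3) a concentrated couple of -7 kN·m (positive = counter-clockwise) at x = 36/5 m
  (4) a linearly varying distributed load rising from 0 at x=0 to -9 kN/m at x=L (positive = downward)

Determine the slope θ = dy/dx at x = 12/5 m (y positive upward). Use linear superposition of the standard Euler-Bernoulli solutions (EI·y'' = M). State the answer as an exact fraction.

θ(12/5) = -520643/187500000 rad

Load 1 — applied couple M₀=13 kN·m at a=8 m (b=L-a=4):
  θ_1 = (M₀x²/(2L)+C₁)/EI  [x≤a] with C₁=M₀(3b²-L²)/(6L)=-52/3 = (13·(12/5)²/(2·12)+(-52/3))/200000 = -533/7500000 rad
Load 2 — uniform load w=14 kN/m over full span:
  θ_2 = -w(L³-6Lx²+4x³)/(24EI) = -14·(12³-6·12·(12/5)²+4·(12/5)³)/(24·200000) = -6237/1562500 rad
Load 3 — applied couple M₀=-7 kN·m at a=36/5 m (b=L-a=24/5):
  θ_3 = (M₀x²/(2L)+C₁)/EI  [x≤a] with C₁=M₀(3b²-L²)/(6L)=182/25 = ((-7)·(12/5)²/(2·12)+(182/25))/200000 = 7/250000 rad
Load 4 — triangular load w₀=-9 kN/m (0→w₀ over full span):
  θ_4 = -w₀(7L⁴-30L²x²+15x⁴)/(360LEI) = -(-9)·(7·12⁴-30·12²·(12/5)²+15·(12/5)⁴)/(360·12·200000) = 2457/1953125 rad
Superposition: θ = Σ θ_i = -520643/187500000 rad ≈ -0.002777 rad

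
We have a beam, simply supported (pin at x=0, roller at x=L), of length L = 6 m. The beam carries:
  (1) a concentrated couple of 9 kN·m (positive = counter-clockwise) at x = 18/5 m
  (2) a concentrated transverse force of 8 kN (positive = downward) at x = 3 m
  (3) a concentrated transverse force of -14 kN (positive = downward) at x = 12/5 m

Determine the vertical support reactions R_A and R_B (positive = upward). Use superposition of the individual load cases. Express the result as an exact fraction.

Load 1 — applied couple M₀=9 kN·m at a=18/5 m (b=L-a=12/5):
  R_A = M₀/L = 9/6 = 3/2 kN
  R_B = -M₀/L = -9/6 = -3/2 kN
Load 2 — point force P=8 kN at a=3 m (b=L-a=3):
  R_A = Pb/L = 8·3/6 = 4 kN
  R_B = Pa/L = 8·3/6 = 4 kN
Load 3 — point force P=-14 kN at a=12/5 m (b=L-a=18/5):
  R_A = Pb/L = (-14)·(18/5)/6 = -42/5 kN
  R_B = Pa/L = (-14)·(12/5)/6 = -28/5 kN
Superposition: R_A = -29/10 kN, R_B = -31/10 kN

R_A = -29/10 kN, R_B = -31/10 kN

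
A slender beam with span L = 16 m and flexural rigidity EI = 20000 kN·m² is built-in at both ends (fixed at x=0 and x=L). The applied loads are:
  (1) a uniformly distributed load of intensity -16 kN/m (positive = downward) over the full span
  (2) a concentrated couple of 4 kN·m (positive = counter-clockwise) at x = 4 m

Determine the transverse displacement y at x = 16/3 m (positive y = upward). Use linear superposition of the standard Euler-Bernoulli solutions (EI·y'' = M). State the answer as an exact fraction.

y(16/3) = 16492/151875 m

Load 1 — uniform load w=-16 kN/m over full span:
  y_1 = -wx²(L-x)²/(24EI) = -(-16)·(16/3)²·(16-(16/3))²/(24·20000) = 16384/151875 m
Load 2 — applied couple M₀=4 kN·m at a=4 m (b=L-a=12):
  y_2 = (R_Ax³/6 - M_Ax²/2 - M₀(x-a)²/2)/EI  [x>a] with R_A=9/32, M_A=-3/4 = ((9/32)·(16/3)³/6 - (-3/4)·(16/3)²/2 - 4·((16/3)-4)²/2)/20000 = 4/5625 m
Superposition: y = Σ y_i = 16492/151875 m ≈ 0.108589 m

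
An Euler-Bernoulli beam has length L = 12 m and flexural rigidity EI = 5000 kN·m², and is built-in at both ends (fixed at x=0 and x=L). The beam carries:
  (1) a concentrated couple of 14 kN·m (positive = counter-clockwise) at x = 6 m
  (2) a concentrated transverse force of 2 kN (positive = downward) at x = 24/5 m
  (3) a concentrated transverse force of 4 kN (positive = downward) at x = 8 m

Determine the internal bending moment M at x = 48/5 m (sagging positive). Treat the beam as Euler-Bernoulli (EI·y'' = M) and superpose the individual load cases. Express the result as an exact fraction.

Load 1 — applied couple M₀=14 kN·m at a=6 m (b=L-a=6):
  M_1 = R_Ax - M_A - M₀  [x>a] with R_A=7/4, M_A=7/2 = (7/4)·(48/5) - (7/2) - 14 = -7/10 kN·m
Load 2 — point force P=2 kN at a=24/5 m (b=L-a=36/5):
  M_2 = Pa²(a+3b)(L-x)/L³ - Pa²b/L²  [x>a] = 2·(24/5)²·((24/5)+3·(36/5))·(12-(48/5))/12³ - 2·(24/5)²·(36/5)/12² = -384/625 kN·m
Load 3 — point force P=4 kN at a=8 m (b=L-a=4):
  M_3 = Pa²(a+3b)(L-x)/L³ - Pa²b/L²  [x>a] = 4·8²·(8+3·4)·(12-(48/5))/12³ - 4·8²·4/12² = 0 kN·m
Superposition: M = Σ M_i = -1643/1250 kN·m ≈ -1.314400 kN·m

M(48/5) = -1643/1250 kN·m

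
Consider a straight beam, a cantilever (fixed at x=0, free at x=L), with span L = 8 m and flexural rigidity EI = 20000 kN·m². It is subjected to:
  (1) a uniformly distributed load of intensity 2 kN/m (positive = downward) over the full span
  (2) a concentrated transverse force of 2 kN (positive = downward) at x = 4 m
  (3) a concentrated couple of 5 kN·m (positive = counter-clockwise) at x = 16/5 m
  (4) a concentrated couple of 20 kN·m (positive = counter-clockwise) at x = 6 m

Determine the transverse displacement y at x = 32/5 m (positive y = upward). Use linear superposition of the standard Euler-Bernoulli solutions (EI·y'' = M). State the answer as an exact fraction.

y(32/5) = -81503/4687500 m

Load 1 — uniform load w=2 kN/m over full span:
  y_1 = -wx²(x²-4Lx+6L²)/(24EI) = -2·(32/5)²·((32/5)²-4·8·(32/5)+6·8²)/(24·20000) = -44032/1171875 m
Load 2 — point force P=2 kN at a=4 m (b=L-a=4):
  y_2 = -Pa²(3x-a)/(6EI)  [x>a] = -2·4²·(3·(32/5)-4)/(6·20000) = -38/9375 m
Load 3 — applied couple M₀=5 kN·m at a=16/5 m (b=L-a=24/5):
  y_3 = M₀a(2x-a)/(2EI)  [x>a] = 5·(16/5)·(2·(32/5)-(16/5))/(2·20000) = 12/3125 m
Load 4 — applied couple M₀=20 kN·m at a=6 m (b=L-a=2):
  y_4 = M₀a(2x-a)/(2EI)  [x>a] = 20·6·(2·(32/5)-6)/(2·20000) = 51/2500 m
Superposition: y = Σ y_i = -81503/4687500 m ≈ -0.017387 m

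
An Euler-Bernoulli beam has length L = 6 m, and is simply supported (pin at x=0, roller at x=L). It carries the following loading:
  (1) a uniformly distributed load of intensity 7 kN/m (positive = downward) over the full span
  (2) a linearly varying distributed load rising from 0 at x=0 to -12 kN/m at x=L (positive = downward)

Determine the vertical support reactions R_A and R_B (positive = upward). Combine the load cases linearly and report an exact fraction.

Load 1 — uniform load w=7 kN/m over full span:
  R_A = wL/2 = 7·6/2 = 21 kN
  R_B = wL/2 = 7·6/2 = 21 kN
Load 2 — triangular load w₀=-12 kN/m (0→w₀ over full span):
  R_A = w₀L/6 = (-12)·6/6 = -12 kN
  R_B = w₀L/3 = (-12)·6/3 = -24 kN
Superposition: R_A = 9 kN, R_B = -3 kN

R_A = 9 kN, R_B = -3 kN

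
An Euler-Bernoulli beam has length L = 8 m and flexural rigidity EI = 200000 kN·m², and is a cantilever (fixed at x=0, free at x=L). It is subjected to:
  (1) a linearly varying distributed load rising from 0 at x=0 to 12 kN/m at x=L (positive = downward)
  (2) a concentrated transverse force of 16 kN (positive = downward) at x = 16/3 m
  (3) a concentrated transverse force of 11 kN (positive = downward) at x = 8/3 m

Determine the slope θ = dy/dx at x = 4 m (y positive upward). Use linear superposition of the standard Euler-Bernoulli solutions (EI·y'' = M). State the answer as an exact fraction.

θ(4) = -511/112500 rad

Load 1 — triangular load w₀=12 kN/m (0→w₀ over full span):
  θ_1 = (w₀Lx²/4-w₀L²x/3-w₀x⁴/(24L))/EI = (12·8·4²/4-12·8²·4/3-12·4⁴/(24·8))/200000 = -41/12500 rad
Load 2 — point force P=16 kN at a=16/3 m (b=L-a=8/3):
  θ_2 = -Px(2a-x)/(2EI)  [x≤a] = -16·4·(2·(16/3)-4)/(2·200000) = -2/1875 rad
Load 3 — point force P=11 kN at a=8/3 m (b=L-a=16/3):
  θ_3 = -Pa²/(2EI)  [x>a] = -11·(8/3)²/(2·200000) = -11/56250 rad
Superposition: θ = Σ θ_i = -511/112500 rad ≈ -0.004542 rad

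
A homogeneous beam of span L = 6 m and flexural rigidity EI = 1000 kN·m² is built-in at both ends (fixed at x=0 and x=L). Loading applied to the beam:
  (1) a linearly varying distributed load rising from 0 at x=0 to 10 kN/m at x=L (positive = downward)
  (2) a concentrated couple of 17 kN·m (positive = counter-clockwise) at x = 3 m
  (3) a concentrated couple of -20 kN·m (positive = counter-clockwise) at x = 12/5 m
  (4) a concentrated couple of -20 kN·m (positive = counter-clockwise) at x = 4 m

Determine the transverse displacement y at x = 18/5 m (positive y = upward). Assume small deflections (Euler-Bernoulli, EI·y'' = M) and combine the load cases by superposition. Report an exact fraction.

Load 1 — triangular load w₀=10 kN/m (0→w₀ over full span):
  y_1 = -w₀x²(L-x)²(x+2L)/(120LEI) = -10·(18/5)²·(6-(18/5))²·((18/5)+2·6)/(120·6·1000) = -6318/390625 m
Load 2 — applied couple M₀=17 kN·m at a=3 m (b=L-a=3):
  y_2 = (R_Ax³/6 - M_Ax²/2 - M₀(x-a)²/2)/EI  [x>a] with R_A=17/4, M_A=17/4 = ((17/4)·(18/5)³/6 - (17/4)·(18/5)²/2 - 17·((18/5)-3)²/2)/1000 = 153/62500 m
Load 3 — applied couple M₀=-20 kN·m at a=12/5 m (b=L-a=18/5):
  y_3 = (R_Ax³/6 - M_Ax²/2 - M₀(x-a)²/2)/EI  [x>a] with R_A=-24/5, M_A=-12/5 = ((-24/5)·(18/5)³/6 - (-12/5)·(18/5)²/2 - (-20)·((18/5)-(12/5))²/2)/1000 = -576/78125 m
Load 4 — applied couple M₀=-20 kN·m at a=4 m (b=L-a=2):
  y_4 = (R_Ax³/6 - M_Ax²/2)/EI  [x≤a] with R_A=-40/9, M_A=-20/3 = ((-40/9)·(18/5)³/6 - (-20/3)·(18/5)²/2)/1000 = 27/3125 m
Superposition: y = Σ y_i = -19467/1562500 m ≈ -0.012459 m

y(18/5) = -19467/1562500 m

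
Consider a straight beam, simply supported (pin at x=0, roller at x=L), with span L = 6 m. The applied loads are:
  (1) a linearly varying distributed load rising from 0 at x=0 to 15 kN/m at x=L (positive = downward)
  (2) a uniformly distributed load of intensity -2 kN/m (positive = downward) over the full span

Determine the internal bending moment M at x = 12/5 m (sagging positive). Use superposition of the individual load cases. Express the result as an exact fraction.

M(12/5) = 108/5 kN·m

Load 1 — triangular load w₀=15 kN/m (0→w₀ over full span):
  M_1 = w₀Lx/6 - w₀x³/(6L) = 15·6·(12/5)/6 - 15·(12/5)³/(6·6) = 756/25 kN·m
Load 2 — uniform load w=-2 kN/m over full span:
  M_2 = wx(L-x)/2 = (-2)·(12/5)·(6-(12/5))/2 = -216/25 kN·m
Superposition: M = Σ M_i = 108/5 kN·m ≈ 21.600000 kN·m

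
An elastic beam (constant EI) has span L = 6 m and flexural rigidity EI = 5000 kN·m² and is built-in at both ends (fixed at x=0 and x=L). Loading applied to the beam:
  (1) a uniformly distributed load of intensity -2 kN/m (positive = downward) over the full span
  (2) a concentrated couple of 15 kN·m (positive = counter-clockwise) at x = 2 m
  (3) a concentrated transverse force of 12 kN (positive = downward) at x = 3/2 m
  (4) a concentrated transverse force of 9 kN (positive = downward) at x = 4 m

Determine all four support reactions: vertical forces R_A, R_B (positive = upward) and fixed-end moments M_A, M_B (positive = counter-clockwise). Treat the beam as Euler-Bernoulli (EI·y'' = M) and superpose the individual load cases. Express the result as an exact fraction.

Load 1 — uniform load w=-2 kN/m over full span:
  R_A = wL/2 = (-2)·6/2 = -6 kN
  M_A = wL²/12 = (-2)·6²/12 = -6 kN·m
  R_B = wL/2 = (-2)·6/2 = -6 kN
  M_B = -wL²/12 = -(-2)·6²/12 = 6 kN·m
Load 2 — applied couple M₀=15 kN·m at a=2 m (b=L-a=4):
  R_A = 6M₀ab/L³ = 6·15·2·4/6³ = 10/3 kN
  M_A = M₀b(2a-b)/L² = 15·4·(2·2-4)/6² = 0 kN·m
  R_B = -6M₀ab/L³ = -6·15·2·4/6³ = -10/3 kN
  M_B = M₀a(2b-a)/L² = 15·2·(2·4-2)/6² = 5 kN·m
Load 3 — point force P=12 kN at a=3/2 m (b=L-a=9/2):
  R_A = Pb²(3a+b)/L³ = 12·(9/2)²·(3·(3/2)+(9/2))/6³ = 81/8 kN
  M_A = Pab²/L² = 12·(3/2)·(9/2)²/6² = 81/8 kN·m
  R_B = Pa²(a+3b)/L³ = 12·(3/2)²·((3/2)+3·(9/2))/6³ = 15/8 kN
  M_B = -Pa²b/L² = -12·(3/2)²·(9/2)/6² = -27/8 kN·m
Load 4 — point force P=9 kN at a=4 m (b=L-a=2):
  R_A = Pb²(3a+b)/L³ = 9·2²·(3·4+2)/6³ = 7/3 kN
  M_A = Pab²/L² = 9·4·2²/6² = 4 kN·m
  R_B = Pa²(a+3b)/L³ = 9·4²·(4+3·2)/6³ = 20/3 kN
  M_B = -Pa²b/L² = -9·4²·2/6² = -8 kN·m
Superposition: R_A = 235/24 kN, M_A = 65/8 kN·m, R_B = -19/24 kN, M_B = -3/8 kN·m

R_A = 235/24 kN, M_A = 65/8 kN·m, R_B = -19/24 kN, M_B = -3/8 kN·m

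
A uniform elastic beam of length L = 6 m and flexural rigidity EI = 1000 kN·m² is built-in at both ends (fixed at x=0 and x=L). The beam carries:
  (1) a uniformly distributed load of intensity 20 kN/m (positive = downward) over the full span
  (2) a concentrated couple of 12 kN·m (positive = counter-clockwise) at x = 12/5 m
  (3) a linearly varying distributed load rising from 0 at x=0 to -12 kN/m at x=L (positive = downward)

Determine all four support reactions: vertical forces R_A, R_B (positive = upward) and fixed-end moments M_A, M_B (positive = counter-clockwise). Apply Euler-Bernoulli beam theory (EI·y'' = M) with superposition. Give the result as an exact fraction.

R_A = 1302/25 kN, M_A = 1176/25 kN·m, R_B = 798/25 kN, M_B = -864/25 kN·m

Load 1 — uniform load w=20 kN/m over full span:
  R_A = wL/2 = 20·6/2 = 60 kN
  M_A = wL²/12 = 20·6²/12 = 60 kN·m
  R_B = wL/2 = 20·6/2 = 60 kN
  M_B = -wL²/12 = -20·6²/12 = -60 kN·m
Load 2 — applied couple M₀=12 kN·m at a=12/5 m (b=L-a=18/5):
  R_A = 6M₀ab/L³ = 6·12·(12/5)·(18/5)/6³ = 72/25 kN
  M_A = M₀b(2a-b)/L² = 12·(18/5)·(2·(12/5)-(18/5))/6² = 36/25 kN·m
  R_B = -6M₀ab/L³ = -6·12·(12/5)·(18/5)/6³ = -72/25 kN
  M_B = M₀a(2b-a)/L² = 12·(12/5)·(2·(18/5)-(12/5))/6² = 96/25 kN·m
Load 3 — triangular load w₀=-12 kN/m (0→w₀ over full span):
  R_A = 3w₀L/20 = 3·(-12)·6/20 = -54/5 kN
  M_A = w₀L²/30 = (-12)·6²/30 = -72/5 kN·m
  R_B = 7w₀L/20 = 7·(-12)·6/20 = -126/5 kN
  M_B = -w₀L²/20 = -(-12)·6²/20 = 108/5 kN·m
Superposition: R_A = 1302/25 kN, M_A = 1176/25 kN·m, R_B = 798/25 kN, M_B = -864/25 kN·m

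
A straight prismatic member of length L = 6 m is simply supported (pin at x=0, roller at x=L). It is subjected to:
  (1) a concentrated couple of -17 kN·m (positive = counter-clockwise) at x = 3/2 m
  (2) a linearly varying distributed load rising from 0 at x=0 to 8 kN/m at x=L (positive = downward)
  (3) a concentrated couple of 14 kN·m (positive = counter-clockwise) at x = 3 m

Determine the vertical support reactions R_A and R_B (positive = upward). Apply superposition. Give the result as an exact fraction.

Load 1 — applied couple M₀=-17 kN·m at a=3/2 m (b=L-a=9/2):
  R_A = M₀/L = (-17)/6 = -17/6 kN
  R_B = -M₀/L = -(-17)/6 = 17/6 kN
Load 2 — triangular load w₀=8 kN/m (0→w₀ over full span):
  R_A = w₀L/6 = 8·6/6 = 8 kN
  R_B = w₀L/3 = 8·6/3 = 16 kN
Load 3 — applied couple M₀=14 kN·m at a=3 m (b=L-a=3):
  R_A = M₀/L = 14/6 = 7/3 kN
  R_B = -M₀/L = -14/6 = -7/3 kN
Superposition: R_A = 15/2 kN, R_B = 33/2 kN

R_A = 15/2 kN, R_B = 33/2 kN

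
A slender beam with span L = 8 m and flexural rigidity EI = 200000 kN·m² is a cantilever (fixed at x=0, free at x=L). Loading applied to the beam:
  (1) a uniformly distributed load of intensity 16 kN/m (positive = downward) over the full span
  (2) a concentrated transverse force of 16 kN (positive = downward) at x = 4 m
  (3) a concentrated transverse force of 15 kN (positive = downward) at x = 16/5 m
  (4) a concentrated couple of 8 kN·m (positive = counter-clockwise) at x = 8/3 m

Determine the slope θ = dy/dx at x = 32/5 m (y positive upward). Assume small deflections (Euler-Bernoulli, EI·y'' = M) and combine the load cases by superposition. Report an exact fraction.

θ(32/5) = -9011/1171875 rad

Load 1 — uniform load w=16 kN/m over full span:
  θ_1 = -wx(x²-3Lx+3L²)/(6EI) = -16·(32/5)·((32/5)²-3·8·(32/5)+3·8²)/(6·200000) = -7936/1171875 rad
Load 2 — point force P=16 kN at a=4 m (b=L-a=4):
  θ_2 = -Pa²/(2EI)  [x>a] = -16·4²/(2·200000) = -2/3125 rad
Load 3 — point force P=15 kN at a=16/5 m (b=L-a=24/5):
  θ_3 = -Pa²/(2EI)  [x>a] = -15·(16/5)²/(2·200000) = -6/15625 rad
Load 4 — applied couple M₀=8 kN·m at a=8/3 m (b=L-a=16/3):
  θ_4 = M₀a/EI  [x>a] = 8·(8/3)/200000 = 1/9375 rad
Superposition: θ = Σ θ_i = -9011/1171875 rad ≈ -0.007689 rad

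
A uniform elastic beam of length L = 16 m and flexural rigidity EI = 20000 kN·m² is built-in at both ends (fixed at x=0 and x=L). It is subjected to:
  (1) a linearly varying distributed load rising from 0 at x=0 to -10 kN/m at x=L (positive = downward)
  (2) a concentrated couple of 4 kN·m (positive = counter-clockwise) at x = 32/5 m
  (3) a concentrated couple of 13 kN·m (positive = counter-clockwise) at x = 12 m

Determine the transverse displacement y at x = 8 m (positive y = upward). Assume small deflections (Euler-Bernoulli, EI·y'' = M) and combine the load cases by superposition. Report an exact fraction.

Load 1 — triangular load w₀=-10 kN/m (0→w₀ over full span):
  y_1 = -w₀x²(L-x)²(x+2L)/(120LEI) = -(-10)·8²·(16-8)²·(8+2·16)/(120·16·20000) = 16/375 m
Load 2 — applied couple M₀=4 kN·m at a=32/5 m (b=L-a=48/5):
  y_2 = (R_Ax³/6 - M_Ax²/2 - M₀(x-a)²/2)/EI  [x>a] with R_A=9/25, M_A=12/25 = ((9/25)·8³/6 - (12/25)·8²/2 - 4·(8-(32/5))²/2)/20000 = 8/15625 m
Load 3 — applied couple M₀=13 kN·m at a=12 m (b=L-a=4):
  y_3 = (R_Ax³/6 - M_Ax²/2)/EI  [x≤a] with R_A=117/128, M_A=65/16 = ((117/128)·8³/6 - (65/16)·8²/2)/20000 = -13/5000 m
Superposition: y = Σ y_i = 15217/375000 m ≈ 0.040579 m

y(8) = 15217/375000 m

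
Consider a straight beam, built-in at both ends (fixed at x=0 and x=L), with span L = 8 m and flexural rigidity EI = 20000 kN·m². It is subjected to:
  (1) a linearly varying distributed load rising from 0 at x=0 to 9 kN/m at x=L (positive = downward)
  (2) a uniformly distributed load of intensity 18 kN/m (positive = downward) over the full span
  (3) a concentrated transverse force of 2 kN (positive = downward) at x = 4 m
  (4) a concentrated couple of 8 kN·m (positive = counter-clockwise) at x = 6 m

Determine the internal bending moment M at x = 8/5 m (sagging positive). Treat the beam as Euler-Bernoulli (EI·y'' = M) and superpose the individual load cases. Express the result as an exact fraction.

Load 1 — triangular load w₀=9 kN/m (0→w₀ over full span):
  M_1 = 3w₀Lx/20 - w₀L²/30 - w₀x³/(6L) = 3·9·8·(8/5)/20 - 9·8²/30 - 9·(8/5)³/(6·8) = -336/125 kN·m
Load 2 — uniform load w=18 kN/m over full span:
  M_2 = wLx/2 - wL²/12 - wx²/2 = 18·8·(8/5)/2 - 18·8²/12 - 18·(8/5)²/2 = -96/25 kN·m
Load 3 — point force P=2 kN at a=4 m (b=L-a=4):
  M_3 = Pb²(3a+b)x/L³ - Pab²/L²  [x≤a] = 2·4²·(3·4+4)·(8/5)/8³ - 2·4·4²/8² = -2/5 kN·m
Load 4 — applied couple M₀=8 kN·m at a=6 m (b=L-a=2):
  M_4 = R_Ax - M_A  [x≤a] with R_A=9/8, M_A=5/2 = (9/8)·(8/5) - (5/2) = -7/10 kN·m
Superposition: M = Σ M_i = -1907/250 kN·m ≈ -7.628000 kN·m

M(8/5) = -1907/250 kN·m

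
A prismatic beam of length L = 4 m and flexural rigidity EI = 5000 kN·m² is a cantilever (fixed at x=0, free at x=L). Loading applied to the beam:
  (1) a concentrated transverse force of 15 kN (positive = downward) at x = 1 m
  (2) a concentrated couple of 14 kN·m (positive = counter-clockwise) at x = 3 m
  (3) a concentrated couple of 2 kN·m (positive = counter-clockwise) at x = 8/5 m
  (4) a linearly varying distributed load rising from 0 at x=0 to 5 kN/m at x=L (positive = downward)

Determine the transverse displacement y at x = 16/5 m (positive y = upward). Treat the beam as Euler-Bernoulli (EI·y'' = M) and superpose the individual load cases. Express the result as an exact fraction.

y(16/5) = -521911/93750000 m

Load 1 — point force P=15 kN at a=1 m (b=L-a=3):
  y_1 = -Pa²(3x-a)/(6EI)  [x>a] = -15·1²·(3·(16/5)-1)/(6·5000) = -43/10000 m
Load 2 — applied couple M₀=14 kN·m at a=3 m (b=L-a=1):
  y_2 = M₀a(2x-a)/(2EI)  [x>a] = 14·3·(2·(16/5)-3)/(2·5000) = 357/25000 m
Load 3 — applied couple M₀=2 kN·m at a=8/5 m (b=L-a=12/5):
  y_3 = M₀a(2x-a)/(2EI)  [x>a] = 2·(8/5)·(2·(16/5)-(8/5))/(2·5000) = 24/15625 m
Load 4 — triangular load w₀=5 kN/m (0→w₀ over full span):
  y_4 = (w₀Lx³/12-w₀L²x²/6-w₀x⁵/(120L))/EI = (5·4·(16/5)³/12-5·4²·(16/5)²/6-5·(16/5)⁵/(120·4))/5000 = -100096/5859375 m
Superposition: y = Σ y_i = -521911/93750000 m ≈ -0.005567 m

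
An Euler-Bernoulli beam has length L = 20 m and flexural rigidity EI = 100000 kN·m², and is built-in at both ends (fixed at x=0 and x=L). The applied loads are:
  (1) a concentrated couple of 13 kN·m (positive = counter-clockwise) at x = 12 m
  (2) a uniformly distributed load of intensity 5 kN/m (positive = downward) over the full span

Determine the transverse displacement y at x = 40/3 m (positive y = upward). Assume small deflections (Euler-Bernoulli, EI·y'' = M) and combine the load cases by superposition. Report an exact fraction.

y(40/3) = -50351/3037500 m

Load 1 — applied couple M₀=13 kN·m at a=12 m (b=L-a=8):
  y_1 = (R_Ax³/6 - M_Ax²/2 - M₀(x-a)²/2)/EI  [x>a] with R_A=117/125, M_A=104/25 = ((117/125)·(40/3)³/6 - (104/25)·(40/3)²/2 - 13·((40/3)-12)²/2)/100000 = -13/112500 m
Load 2 — uniform load w=5 kN/m over full span:
  y_2 = -wx²(L-x)²/(24EI) = -5·(40/3)²·(20-(40/3))²/(24·100000) = -4/243 m
Superposition: y = Σ y_i = -50351/3037500 m ≈ -0.016576 m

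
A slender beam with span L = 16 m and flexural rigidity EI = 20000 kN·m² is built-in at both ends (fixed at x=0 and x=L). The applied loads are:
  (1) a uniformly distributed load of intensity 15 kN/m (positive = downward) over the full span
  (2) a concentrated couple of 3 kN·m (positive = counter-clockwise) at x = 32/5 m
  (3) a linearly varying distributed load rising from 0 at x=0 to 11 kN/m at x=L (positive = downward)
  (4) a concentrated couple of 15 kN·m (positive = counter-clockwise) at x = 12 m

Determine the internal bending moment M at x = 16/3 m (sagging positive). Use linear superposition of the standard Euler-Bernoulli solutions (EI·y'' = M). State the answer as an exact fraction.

M(16/3) = 4478807/32400 kN·m

Load 1 — uniform load w=15 kN/m over full span:
  M_1 = wLx/2 - wL²/12 - wx²/2 = 15·16·(16/3)/2 - 15·16²/12 - 15·(16/3)²/2 = 320/3 kN·m
Load 2 — applied couple M₀=3 kN·m at a=32/5 m (b=L-a=48/5):
  M_2 = R_Ax - M_A  [x≤a] with R_A=27/100, M_A=9/25 = (27/100)·(16/3) - (9/25) = 27/25 kN·m
Load 3 — triangular load w₀=11 kN/m (0→w₀ over full span):
  M_3 = 3w₀Lx/20 - w₀L²/30 - w₀x³/(6L) = 3·11·16·(16/3)/20 - 11·16²/30 - 11·(16/3)³/(6·16) = 11968/405 kN·m
Load 4 — applied couple M₀=15 kN·m at a=12 m (b=L-a=4):
  M_4 = R_Ax - M_A  [x≤a] with R_A=135/128, M_A=75/16 = (135/128)·(16/3) - (75/16) = 15/16 kN·m
Superposition: M = Σ M_i = 4478807/32400 kN·m ≈ 138.234784 kN·m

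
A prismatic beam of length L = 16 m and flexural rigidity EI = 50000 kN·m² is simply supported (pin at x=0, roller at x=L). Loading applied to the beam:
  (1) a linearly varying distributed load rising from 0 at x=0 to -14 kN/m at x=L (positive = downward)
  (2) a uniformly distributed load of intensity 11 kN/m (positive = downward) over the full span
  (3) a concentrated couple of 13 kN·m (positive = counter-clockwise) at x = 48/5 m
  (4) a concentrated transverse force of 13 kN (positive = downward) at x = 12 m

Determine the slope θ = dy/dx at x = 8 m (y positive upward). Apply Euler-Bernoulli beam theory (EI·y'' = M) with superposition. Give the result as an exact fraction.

θ(8) = 1453/1406250 rad

Load 1 — triangular load w₀=-14 kN/m (0→w₀ over full span):
  θ_1 = -w₀(7L⁴-30L²x²+15x⁴)/(360LEI) = -(-14)·(7·16⁴-30·16²·8²+15·8⁴)/(360·16·50000) = 196/140625 rad
Load 2 — uniform load w=11 kN/m over full span:
  θ_2 = -w(L³-6Lx²+4x³)/(24EI) = -11·(16³-6·16·8²+4·8³)/(24·50000) = 0 rad
Load 3 — applied couple M₀=13 kN·m at a=48/5 m (b=L-a=32/5):
  θ_3 = (M₀x²/(2L)+C₁)/EI  [x≤a] with C₁=M₀(3b²-L²)/(6L)=-1352/75 = (13·8²/(2·16)+(-1352/75))/50000 = 299/1875000 rad
Load 4 — point force P=13 kN at a=12 m (b=L-a=4):
  θ_4 = -Pb(L²-b²-3x²)/(6LEI)  [x≤a] = -13·4·(16²-4²-3·8²)/(6·16·50000) = -13/25000 rad
Superposition: θ = Σ θ_i = 1453/1406250 rad ≈ 0.001033 rad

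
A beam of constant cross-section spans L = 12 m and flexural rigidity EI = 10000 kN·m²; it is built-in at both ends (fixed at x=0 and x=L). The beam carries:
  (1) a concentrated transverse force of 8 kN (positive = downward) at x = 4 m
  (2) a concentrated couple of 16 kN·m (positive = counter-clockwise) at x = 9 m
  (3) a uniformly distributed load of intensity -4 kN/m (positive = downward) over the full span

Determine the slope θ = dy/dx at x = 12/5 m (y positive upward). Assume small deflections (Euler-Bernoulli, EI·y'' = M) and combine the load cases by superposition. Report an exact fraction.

Load 1 — point force P=8 kN at a=4 m (b=L-a=8):
  θ_1 = -Pb²x(2aL-(3a+b)x)/(2L³EI)  [x≤a] = -8·8²·(12/5)·(2·4·12-(3·4+8)·(12/5))/(2·12³·10000) = -16/9375 rad
Load 2 — applied couple M₀=16 kN·m at a=9 m (b=L-a=3):
  θ_2 = (R_Ax²/2 - M_Ax)/EI  [x≤a] with R_A=3/2, M_A=5 = ((3/2)·(12/5)²/2 - 5·(12/5))/10000 = -12/15625 rad
Load 3 — uniform load w=-4 kN/m over full span:
  θ_3 = -wx(L-x)(L-2x)/(12EI) = -(-4)·(12/5)·(12-(12/5))·(12-2·(12/5))/(12·10000) = 432/78125 rad
Superposition: θ = Σ θ_i = 716/234375 rad ≈ 0.003055 rad

θ(12/5) = 716/234375 rad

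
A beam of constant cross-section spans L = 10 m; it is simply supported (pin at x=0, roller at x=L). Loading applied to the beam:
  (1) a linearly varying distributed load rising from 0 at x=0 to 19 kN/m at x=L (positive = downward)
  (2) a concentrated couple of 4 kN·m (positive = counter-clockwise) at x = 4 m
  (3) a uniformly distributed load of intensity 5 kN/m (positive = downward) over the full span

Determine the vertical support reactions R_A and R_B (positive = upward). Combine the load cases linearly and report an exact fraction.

R_A = 856/15 kN, R_B = 1319/15 kN

Load 1 — triangular load w₀=19 kN/m (0→w₀ over full span):
  R_A = w₀L/6 = 19·10/6 = 95/3 kN
  R_B = w₀L/3 = 19·10/3 = 190/3 kN
Load 2 — applied couple M₀=4 kN·m at a=4 m (b=L-a=6):
  R_A = M₀/L = 4/10 = 2/5 kN
  R_B = -M₀/L = -4/10 = -2/5 kN
Load 3 — uniform load w=5 kN/m over full span:
  R_A = wL/2 = 5·10/2 = 25 kN
  R_B = wL/2 = 5·10/2 = 25 kN
Superposition: R_A = 856/15 kN, R_B = 1319/15 kN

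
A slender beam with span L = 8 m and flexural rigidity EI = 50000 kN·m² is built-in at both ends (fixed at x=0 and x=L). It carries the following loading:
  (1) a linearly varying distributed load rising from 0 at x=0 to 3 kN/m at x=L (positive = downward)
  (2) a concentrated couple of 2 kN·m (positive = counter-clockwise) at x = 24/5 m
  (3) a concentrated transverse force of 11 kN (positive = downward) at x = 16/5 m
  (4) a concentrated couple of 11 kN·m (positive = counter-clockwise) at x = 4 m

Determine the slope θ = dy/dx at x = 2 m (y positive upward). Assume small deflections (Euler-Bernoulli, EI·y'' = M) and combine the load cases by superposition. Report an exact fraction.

Load 1 — triangular load w₀=3 kN/m (0→w₀ over full span):
  θ_1 = -w₀(2x(L-x)(L-2x)(x+2L)+x²(L-x)²)/(120LEI) = -3·(2·2·(8-2)·(8-2·2)·(2+2·8)+2²·(8-2)²)/(120·8·50000) = -117/1000000 rad
Load 2 — applied couple M₀=2 kN·m at a=24/5 m (b=L-a=16/5):
  θ_2 = (R_Ax²/2 - M_Ax)/EI  [x≤a] with R_A=9/25, M_A=16/25 = ((9/25)·2²/2 - (16/25)·2)/50000 = -7/625000 rad
Load 3 — point force P=11 kN at a=16/5 m (b=L-a=24/5):
  θ_3 = -Pb²x(2aL-(3a+b)x)/(2L³EI)  [x≤a] = -11·(24/5)²·2·(2·(16/5)·8-(3·(16/5)+(24/5))·2)/(2·8³·50000) = -693/3125000 rad
Load 4 — applied couple M₀=11 kN·m at a=4 m (b=L-a=4):
  θ_4 = (R_Ax²/2 - M_Ax)/EI  [x≤a] with R_A=33/16, M_A=11/4 = ((33/16)·2²/2 - (11/4)·2)/50000 = -11/400000 rad
Superposition: θ = Σ θ_i = -18873/50000000 rad ≈ -0.000377 rad

θ(2) = -18873/50000000 rad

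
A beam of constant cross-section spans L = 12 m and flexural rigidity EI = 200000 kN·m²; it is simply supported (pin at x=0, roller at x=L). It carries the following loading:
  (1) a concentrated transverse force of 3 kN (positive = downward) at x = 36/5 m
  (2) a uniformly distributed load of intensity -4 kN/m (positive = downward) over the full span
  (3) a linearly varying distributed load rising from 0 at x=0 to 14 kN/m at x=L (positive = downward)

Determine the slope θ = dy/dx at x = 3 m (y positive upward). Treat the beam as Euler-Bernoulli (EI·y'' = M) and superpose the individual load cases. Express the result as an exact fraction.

Load 1 — point force P=3 kN at a=36/5 m (b=L-a=24/5):
  θ_1 = -Pb(L²-b²-3x²)/(6LEI)  [x≤a] = -3·(24/5)·(12²-(24/5)²-3·3²)/(6·12·200000) = -2349/25000000 rad
Load 2 — uniform load w=-4 kN/m over full span:
  θ_2 = -w(L³-6Lx²+4x³)/(24EI) = -(-4)·(12³-6·12·3²+4·3³)/(24·200000) = 99/100000 rad
Load 3 — triangular load w₀=14 kN/m (0→w₀ over full span):
  θ_3 = -w₀(7L⁴-30L²x²+15x⁴)/(360LEI) = -14·(7·12⁴-30·12²·3²+15·3⁴)/(360·12·200000) = -27867/16000000 rad
Superposition: θ = Σ θ_i = -338259/400000000 rad ≈ -0.000846 rad

θ(3) = -338259/400000000 rad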